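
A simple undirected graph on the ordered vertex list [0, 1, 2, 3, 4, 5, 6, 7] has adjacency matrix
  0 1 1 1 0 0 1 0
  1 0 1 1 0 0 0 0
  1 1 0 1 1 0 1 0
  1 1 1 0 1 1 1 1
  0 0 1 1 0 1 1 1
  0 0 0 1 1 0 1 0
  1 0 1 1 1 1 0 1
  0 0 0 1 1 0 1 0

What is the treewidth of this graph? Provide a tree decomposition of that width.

Treewidth 3.
One optimal decomposition is:
Bags: B1 = {2, 3, 4, 6}  B2 = {3, 4, 5, 6}  B3 = {0, 2, 3, 6}  B4 = {0, 1, 2, 3}  B5 = {3, 4, 6, 7}
Tree: B1–B2, B1–B3, B3–B4, B1–B5

Each bag holds 4 vertices, so the decomposition has width 3, which upper-bounds the treewidth. Conversely, {0, 1, 2, 3} is a clique of size 4, and the vertices of any clique must share a bag in every tree decomposition; so some bag has ≥ 4 vertices and tw(G) ≥ 3. The upper and lower bounds meet at 3, so that is the treewidth.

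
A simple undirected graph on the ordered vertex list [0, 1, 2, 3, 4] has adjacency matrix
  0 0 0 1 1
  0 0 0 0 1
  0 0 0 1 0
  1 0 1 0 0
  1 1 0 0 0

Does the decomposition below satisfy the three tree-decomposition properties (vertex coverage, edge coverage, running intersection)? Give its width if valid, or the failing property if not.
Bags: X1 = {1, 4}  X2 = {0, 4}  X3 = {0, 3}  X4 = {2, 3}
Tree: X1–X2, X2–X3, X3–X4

Checking the three conditions: (i) the bags cover all of {0, 1, 2, 3, 4}; (ii) for each edge, some bag contains both endpoints; (iii) the bags containing any fixed vertex form a subtree. All hold, so the decomposition is valid with width 2 − 1 = 1.

Yes; width 1.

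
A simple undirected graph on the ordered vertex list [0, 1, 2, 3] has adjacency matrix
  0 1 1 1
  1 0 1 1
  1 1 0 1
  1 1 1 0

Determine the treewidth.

A width-3 tree decomposition is:
Bags: B1 = {0, 1, 2, 3}
Tree: (single bag)
A single bag containing all 4 vertices is trivially a valid decomposition of width 3. On the other hand G contains the 4-clique {0, 1, 2, 3}. A clique must lie in a single bag of any decomposition, so no decomposition can have width below 3. Combining the bounds, tw(G) = 3.

3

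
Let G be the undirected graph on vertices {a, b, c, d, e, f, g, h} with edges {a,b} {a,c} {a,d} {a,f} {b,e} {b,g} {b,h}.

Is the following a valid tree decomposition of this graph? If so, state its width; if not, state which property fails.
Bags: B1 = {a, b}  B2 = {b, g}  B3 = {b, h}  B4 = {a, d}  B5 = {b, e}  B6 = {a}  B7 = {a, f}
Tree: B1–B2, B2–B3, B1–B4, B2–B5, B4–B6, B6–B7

No — vertex c appears in no bag.

A tree decomposition must satisfy three properties: every vertex lies in some bag; for every edge, both endpoints lie together in some bag; and for every vertex, the bags containing it form a connected subtree. Here vertex c appears in no bag, so the decomposition is invalid.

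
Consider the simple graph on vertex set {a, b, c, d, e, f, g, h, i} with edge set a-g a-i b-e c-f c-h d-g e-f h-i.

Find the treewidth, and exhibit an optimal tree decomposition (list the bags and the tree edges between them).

Treewidth 1.
One optimal decomposition is:
Bags: B1 = {b, e}  B2 = {e, f}  B3 = {c, f}  B4 = {c, h}  B5 = {h, i}  B6 = {a, i}  B7 = {a, g}  B8 = {d, g}
Tree: B1–B2, B2–B3, B3–B4, B4–B5, B5–B6, B6–B7, B7–B8

Every bag has size at most 2, so the width is 2 − 1 = 1 and tw(G) ≤ 1. G has an edge, so its treewidth is at least 1. Hence tw(G) = 1 exactly.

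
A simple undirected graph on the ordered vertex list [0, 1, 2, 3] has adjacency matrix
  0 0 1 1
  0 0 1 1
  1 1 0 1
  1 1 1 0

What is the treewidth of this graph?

2

A width-2 tree decomposition is:
Bags: B1 = {0, 2, 3}  B2 = {1, 2, 3}
Tree: B1–B2
The largest bag has 3 vertices, giving width 2; this decomposition certifies tw(G) ≤ 2. On the other hand G contains the 3-clique {0, 2, 3}. A clique must lie in a single bag of any decomposition, so no decomposition can have width below 2. Therefore the treewidth is 2.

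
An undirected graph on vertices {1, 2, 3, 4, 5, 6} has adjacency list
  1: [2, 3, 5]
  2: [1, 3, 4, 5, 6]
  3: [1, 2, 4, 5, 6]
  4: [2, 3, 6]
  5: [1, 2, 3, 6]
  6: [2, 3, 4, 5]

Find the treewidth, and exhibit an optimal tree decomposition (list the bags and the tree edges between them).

Treewidth 3.
Bags: B1 = {2, 3, 5, 6}  B2 = {2, 3, 4, 6}  B3 = {1, 2, 3, 5}
Tree: B1–B2, B1–B3

Each bag holds 4 vertices, so the decomposition has width 3, which upper-bounds the treewidth. For the lower bound, the 4 vertices {2, 3, 4, 6} are pairwise adjacent, and any tree decomposition puts a clique entirely inside one bag — forcing width ≥ 3. Hence tw(G) = 3 exactly.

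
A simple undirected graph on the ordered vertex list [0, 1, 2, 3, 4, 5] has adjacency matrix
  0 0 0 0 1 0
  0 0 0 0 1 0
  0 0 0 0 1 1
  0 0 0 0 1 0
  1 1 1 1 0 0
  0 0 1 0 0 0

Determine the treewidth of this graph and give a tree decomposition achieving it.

Treewidth 1.
Bags: B1 = {3, 4}  B2 = {1, 4}  B3 = {2, 4}  B4 = {0, 4}  B5 = {2, 5}
Tree: B1–B2, B2–B3, B3–B4, B3–B5

Each bag holds 2 vertices, so the decomposition has width 1, which upper-bounds the treewidth. Any graph with an edge has treewidth ≥ 1, and G has the edge 4–3. The upper and lower bounds meet at 1, so that is the treewidth.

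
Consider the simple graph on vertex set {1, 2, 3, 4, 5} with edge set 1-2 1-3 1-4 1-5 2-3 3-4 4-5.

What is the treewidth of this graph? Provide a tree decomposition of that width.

Treewidth 2.
One optimal decomposition is:
Bags: B1 = {1, 2, 3}  B2 = {1, 3, 4}  B3 = {1, 4, 5}
Tree: B1–B2, B2–B3

Each bag holds 3 vertices, so the decomposition has width 2, which upper-bounds the treewidth. On the other hand G contains the 3-clique {1, 2, 3}. A clique must lie in a single bag of any decomposition, so no decomposition can have width below 2. The upper and lower bounds meet at 2, so that is the treewidth.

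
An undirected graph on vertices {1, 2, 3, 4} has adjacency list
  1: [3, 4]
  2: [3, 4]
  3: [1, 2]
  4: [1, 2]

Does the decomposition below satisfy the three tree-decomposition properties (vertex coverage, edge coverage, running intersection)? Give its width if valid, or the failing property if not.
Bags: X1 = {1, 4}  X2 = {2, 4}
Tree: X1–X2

A tree decomposition must satisfy three properties: every vertex lies in some bag; for every edge, both endpoints lie together in some bag; and for every vertex, the bags containing it form a connected subtree. Here vertex 3 appears in no bag, so the decomposition is invalid.

No — vertex 3 appears in no bag.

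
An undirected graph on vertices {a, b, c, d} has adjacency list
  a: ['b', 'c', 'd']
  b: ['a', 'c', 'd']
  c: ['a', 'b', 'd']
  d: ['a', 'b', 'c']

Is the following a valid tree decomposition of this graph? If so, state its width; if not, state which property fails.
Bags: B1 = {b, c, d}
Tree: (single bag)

No — vertex a appears in no bag.

A tree decomposition must satisfy three properties: every vertex lies in some bag; for every edge, both endpoints lie together in some bag; and for every vertex, the bags containing it form a connected subtree. Here vertex a appears in no bag, so the decomposition is invalid.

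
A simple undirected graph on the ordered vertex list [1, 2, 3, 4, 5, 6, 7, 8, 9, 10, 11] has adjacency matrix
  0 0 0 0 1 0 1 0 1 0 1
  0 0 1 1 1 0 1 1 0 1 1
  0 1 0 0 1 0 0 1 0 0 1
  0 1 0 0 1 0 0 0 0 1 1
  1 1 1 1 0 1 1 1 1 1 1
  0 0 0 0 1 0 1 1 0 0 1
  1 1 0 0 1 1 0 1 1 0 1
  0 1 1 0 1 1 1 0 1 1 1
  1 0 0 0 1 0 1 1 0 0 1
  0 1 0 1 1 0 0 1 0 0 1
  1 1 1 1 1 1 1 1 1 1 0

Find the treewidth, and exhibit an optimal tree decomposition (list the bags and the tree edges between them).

Each bag holds 5 vertices, so the decomposition has width 4, which upper-bounds the treewidth. For the lower bound, the 5 vertices {5, 7, 8, 9, 11} are pairwise adjacent, and any tree decomposition puts a clique entirely inside one bag — forcing width ≥ 4. Combining the bounds, tw(G) = 4.

Treewidth 4.
Bags: B1 = {2, 5, 8, 10, 11}  B2 = {2, 5, 7, 8, 11}  B3 = {5, 7, 8, 9, 11}  B4 = {1, 5, 7, 9, 11}  B5 = {2, 4, 5, 10, 11}  B6 = {5, 6, 7, 8, 11}  B7 = {2, 3, 5, 8, 11}
Tree: B1–B2, B2–B3, B3–B4, B1–B5, B3–B6, B2–B7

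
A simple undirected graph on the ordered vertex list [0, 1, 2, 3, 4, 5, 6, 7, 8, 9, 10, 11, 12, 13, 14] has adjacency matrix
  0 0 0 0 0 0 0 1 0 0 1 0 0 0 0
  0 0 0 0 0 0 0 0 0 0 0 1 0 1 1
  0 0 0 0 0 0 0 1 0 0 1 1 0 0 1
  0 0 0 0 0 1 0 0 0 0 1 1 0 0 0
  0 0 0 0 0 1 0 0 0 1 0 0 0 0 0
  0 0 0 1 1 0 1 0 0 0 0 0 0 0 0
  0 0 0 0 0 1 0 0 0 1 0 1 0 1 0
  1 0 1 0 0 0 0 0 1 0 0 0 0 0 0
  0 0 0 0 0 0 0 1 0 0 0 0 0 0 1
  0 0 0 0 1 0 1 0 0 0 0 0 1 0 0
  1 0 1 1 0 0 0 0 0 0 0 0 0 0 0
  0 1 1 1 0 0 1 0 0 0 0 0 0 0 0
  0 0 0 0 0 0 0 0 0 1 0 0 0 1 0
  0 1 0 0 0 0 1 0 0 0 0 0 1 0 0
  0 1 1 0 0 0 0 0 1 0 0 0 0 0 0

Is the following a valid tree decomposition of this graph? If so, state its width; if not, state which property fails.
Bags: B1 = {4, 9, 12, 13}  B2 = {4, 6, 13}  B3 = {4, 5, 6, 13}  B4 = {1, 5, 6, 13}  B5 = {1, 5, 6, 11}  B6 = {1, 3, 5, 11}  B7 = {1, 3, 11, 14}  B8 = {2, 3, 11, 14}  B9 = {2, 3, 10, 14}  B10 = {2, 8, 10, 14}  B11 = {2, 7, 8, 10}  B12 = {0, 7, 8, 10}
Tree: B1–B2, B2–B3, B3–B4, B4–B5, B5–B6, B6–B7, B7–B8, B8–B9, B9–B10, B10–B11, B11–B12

No — edge (9,6) lies in no bag.

A tree decomposition must satisfy three properties: every vertex lies in some bag; for every edge, both endpoints lie together in some bag; and for every vertex, the bags containing it form a connected subtree. Here edge (9,6) lies in no bag, so the decomposition is invalid.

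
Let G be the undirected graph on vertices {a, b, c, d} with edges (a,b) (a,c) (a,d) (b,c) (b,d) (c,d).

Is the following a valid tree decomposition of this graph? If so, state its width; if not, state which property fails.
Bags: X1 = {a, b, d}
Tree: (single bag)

A tree decomposition must satisfy three properties: every vertex lies in some bag; for every edge, both endpoints lie together in some bag; and for every vertex, the bags containing it form a connected subtree. Here vertex c appears in no bag, so the decomposition is invalid.

No — vertex c appears in no bag.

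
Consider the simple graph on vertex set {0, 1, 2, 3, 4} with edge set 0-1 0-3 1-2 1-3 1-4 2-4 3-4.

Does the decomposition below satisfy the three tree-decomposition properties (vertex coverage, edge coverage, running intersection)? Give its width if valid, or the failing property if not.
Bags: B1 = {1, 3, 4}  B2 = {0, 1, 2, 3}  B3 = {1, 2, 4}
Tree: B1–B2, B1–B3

No — bags containing vertex 2 are not connected in the tree.

A tree decomposition must satisfy three properties: every vertex lies in some bag; for every edge, both endpoints lie together in some bag; and for every vertex, the bags containing it form a connected subtree. Here bags containing vertex 2 are not connected in the tree, so the decomposition is invalid.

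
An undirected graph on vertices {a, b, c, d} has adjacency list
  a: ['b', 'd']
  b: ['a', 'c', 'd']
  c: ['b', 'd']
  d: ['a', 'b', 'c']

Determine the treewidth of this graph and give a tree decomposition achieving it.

Treewidth 2.
One optimal decomposition is:
Bags: B1 = {b, c, d}  B2 = {a, b, d}
Tree: B1–B2

Each bag holds 3 vertices, so the decomposition has width 2, which upper-bounds the treewidth. On the other hand G contains the 3-clique {b, c, d}. A clique must lie in a single bag of any decomposition, so no decomposition can have width below 2. The upper and lower bounds meet at 2, so that is the treewidth.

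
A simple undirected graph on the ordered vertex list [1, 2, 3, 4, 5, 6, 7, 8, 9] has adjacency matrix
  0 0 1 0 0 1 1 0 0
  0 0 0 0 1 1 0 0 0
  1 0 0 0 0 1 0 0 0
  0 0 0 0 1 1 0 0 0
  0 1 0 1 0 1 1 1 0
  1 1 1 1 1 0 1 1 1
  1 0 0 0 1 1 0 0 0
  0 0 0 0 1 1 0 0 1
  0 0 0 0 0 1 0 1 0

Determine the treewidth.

A width-2 tree decomposition is:
Bags: B1 = {5, 6, 7}  B2 = {5, 6, 8}  B3 = {6, 8, 9}  B4 = {1, 6, 7}  B5 = {4, 5, 6}  B6 = {2, 5, 6}  B7 = {1, 3, 6}
Tree: B1–B2, B2–B3, B1–B4, B1–B5, B5–B6, B4–B7
The largest bag has 3 vertices, giving width 2; this decomposition certifies tw(G) ≤ 2. On the other hand G contains the 3-clique {1, 3, 6}. A clique must lie in a single bag of any decomposition, so no decomposition can have width below 2. Therefore the treewidth is 2.

2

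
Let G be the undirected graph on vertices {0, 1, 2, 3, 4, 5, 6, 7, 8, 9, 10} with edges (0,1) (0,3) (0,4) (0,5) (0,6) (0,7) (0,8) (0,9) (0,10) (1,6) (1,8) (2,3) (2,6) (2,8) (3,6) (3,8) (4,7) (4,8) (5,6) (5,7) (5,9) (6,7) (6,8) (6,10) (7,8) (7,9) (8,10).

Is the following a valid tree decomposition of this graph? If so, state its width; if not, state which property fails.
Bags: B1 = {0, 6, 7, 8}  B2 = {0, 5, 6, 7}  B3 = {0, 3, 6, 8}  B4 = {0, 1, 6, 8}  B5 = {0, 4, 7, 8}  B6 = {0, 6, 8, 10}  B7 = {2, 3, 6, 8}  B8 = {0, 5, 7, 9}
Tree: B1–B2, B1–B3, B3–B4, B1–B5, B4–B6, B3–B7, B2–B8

Yes; width 3.

Vertex coverage: the bags together contain {0, 1, 2, 3, 4, 5, 6, 7, 8, 9, 10}, the full vertex set. Edge coverage: each edge of G has both endpoints in at least one bag. Running intersection: for every vertex, the bags containing it form a connected subtree. All three properties hold, so this is a valid tree decomposition of width max|bag| − 1 = 3, and hence tw(G) ≤ 3.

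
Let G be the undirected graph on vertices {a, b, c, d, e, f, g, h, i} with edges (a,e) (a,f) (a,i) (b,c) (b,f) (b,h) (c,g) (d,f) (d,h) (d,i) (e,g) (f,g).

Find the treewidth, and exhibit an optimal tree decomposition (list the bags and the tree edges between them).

Treewidth 3.
Bags: B1 = {b, c, e, g}  B2 = {b, e, f, g}  B3 = {a, b, e, f}  B4 = {a, b, f, h}  B5 = {a, d, f, h}  B6 = {a, d, h, i}
Tree: B1–B2, B2–B3, B3–B4, B4–B5, B5–B6

Every bag has size at most 4, so the width is 4 − 1 = 3 and tw(G) ≤ 3. For the lower bound: the 4 vertex sets {c,e,g}, {b}, {f}, {a,d,h,i} are disjoint, each induces a connected subgraph, and every pair is joined by at least one edge of G. Contracting each set to a single vertex therefore yields K_{4} as a minor, and since treewidth is minor-monotone, tw(G) ≥ tw(K_{4}) = 3. The upper and lower bounds meet at 3, so that is the treewidth.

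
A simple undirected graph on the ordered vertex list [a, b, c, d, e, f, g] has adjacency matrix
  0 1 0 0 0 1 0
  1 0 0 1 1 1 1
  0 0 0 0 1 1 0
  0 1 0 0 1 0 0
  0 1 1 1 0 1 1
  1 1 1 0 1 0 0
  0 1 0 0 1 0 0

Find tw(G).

2

A width-2 tree decomposition is:
Bags: B1 = {b, e, g}  B2 = {b, e, f}  B3 = {b, d, e}  B4 = {a, b, f}  B5 = {c, e, f}
Tree: B1–B2, B1–B3, B2–B4, B2–B5
Every bag has size at most 3, so the width is 3 − 1 = 2 and tw(G) ≤ 2. For the lower bound, the 3 vertices {c, e, f} are pairwise adjacent, and any tree decomposition puts a clique entirely inside one bag — forcing width ≥ 2. Combining the bounds, tw(G) = 2.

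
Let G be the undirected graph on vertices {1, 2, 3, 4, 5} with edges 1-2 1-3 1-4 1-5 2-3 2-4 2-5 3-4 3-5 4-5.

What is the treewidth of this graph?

A width-4 tree decomposition is:
Bags: B1 = {1, 2, 3, 4, 5}
Tree: (single bag)
With just one bag of size 5, the width is 5 − 1 = 4, so tw(G) ≤ 4. On the other hand G contains the 5-clique {1, 2, 3, 4, 5}. A clique must lie in a single bag of any decomposition, so no decomposition can have width below 4. Hence tw(G) = 4 exactly.

4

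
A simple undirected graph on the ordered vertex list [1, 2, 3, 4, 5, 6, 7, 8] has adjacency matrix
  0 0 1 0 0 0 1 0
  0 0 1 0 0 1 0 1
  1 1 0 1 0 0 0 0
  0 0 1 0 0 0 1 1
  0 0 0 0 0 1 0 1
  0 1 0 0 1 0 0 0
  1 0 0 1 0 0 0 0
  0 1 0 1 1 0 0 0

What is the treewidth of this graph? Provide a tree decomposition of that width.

Each bag holds 3 vertices, so the decomposition has width 2, which upper-bounds the treewidth. Since 5–6–2–8–5 is a cycle in G, G is not acyclic. Forests are exactly the graphs of treewidth ≤ 1, so tw(G) ≥ 2. Combining the bounds, tw(G) = 2.

Treewidth 2.
One such decomposition:
Bags: B1 = {5, 6, 8}  B2 = {2, 6, 8}  B3 = {2, 4, 8}  B4 = {2, 3, 4}  B5 = {3, 4, 7}  B6 = {1, 3, 7}
Tree: B1–B2, B2–B3, B3–B4, B4–B5, B5–B6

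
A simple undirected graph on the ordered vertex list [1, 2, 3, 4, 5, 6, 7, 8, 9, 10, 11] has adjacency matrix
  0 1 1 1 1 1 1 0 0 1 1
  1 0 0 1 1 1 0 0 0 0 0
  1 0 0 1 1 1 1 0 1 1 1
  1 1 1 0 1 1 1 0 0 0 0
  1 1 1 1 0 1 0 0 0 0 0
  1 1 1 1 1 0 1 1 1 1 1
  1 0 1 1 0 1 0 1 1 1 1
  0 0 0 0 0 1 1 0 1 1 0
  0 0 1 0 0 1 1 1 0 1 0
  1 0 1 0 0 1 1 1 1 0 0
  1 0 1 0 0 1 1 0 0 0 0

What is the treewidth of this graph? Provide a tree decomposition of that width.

Every bag has size at most 5, so the width is 5 − 1 = 4 and tw(G) ≤ 4. Conversely, {6, 7, 8, 9, 10} is a clique of size 5, and the vertices of any clique must share a bag in every tree decomposition; so some bag has ≥ 5 vertices and tw(G) ≥ 4. Therefore the treewidth is 4.

Treewidth 4.
One such decomposition:
Bags: B1 = {3, 6, 7, 9, 10}  B2 = {1, 3, 6, 7, 10}  B3 = {1, 3, 4, 6, 7}  B4 = {1, 3, 6, 7, 11}  B5 = {1, 3, 4, 5, 6}  B6 = {1, 2, 4, 5, 6}  B7 = {6, 7, 8, 9, 10}
Tree: B1–B2, B2–B3, B2–B4, B3–B5, B5–B6, B1–B7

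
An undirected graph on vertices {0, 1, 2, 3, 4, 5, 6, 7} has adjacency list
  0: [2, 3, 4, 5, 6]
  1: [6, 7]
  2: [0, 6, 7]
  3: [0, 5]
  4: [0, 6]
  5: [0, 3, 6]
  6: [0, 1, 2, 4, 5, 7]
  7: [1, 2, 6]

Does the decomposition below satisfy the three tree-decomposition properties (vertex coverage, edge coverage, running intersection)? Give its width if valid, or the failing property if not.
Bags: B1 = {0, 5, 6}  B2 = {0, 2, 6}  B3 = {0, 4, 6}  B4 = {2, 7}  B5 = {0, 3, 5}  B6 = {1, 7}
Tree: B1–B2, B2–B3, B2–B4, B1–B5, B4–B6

No — edge (6,7) lies in no bag.

A tree decomposition must satisfy three properties: every vertex lies in some bag; for every edge, both endpoints lie together in some bag; and for every vertex, the bags containing it form a connected subtree. Here edge (6,7) lies in no bag, so the decomposition is invalid.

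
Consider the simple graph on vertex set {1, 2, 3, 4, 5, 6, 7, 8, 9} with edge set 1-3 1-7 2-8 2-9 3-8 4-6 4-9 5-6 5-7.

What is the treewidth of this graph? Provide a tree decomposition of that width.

Each bag holds 3 vertices, so the decomposition has width 2, which upper-bounds the treewidth. Since 3–1–7–5–6–4–9–2–8–3 is a cycle in G, G is not acyclic. Forests are exactly the graphs of treewidth ≤ 1, so tw(G) ≥ 2. Hence tw(G) = 2 exactly.

Treewidth 2.
One such decomposition:
Bags: B1 = {1, 3, 7}  B2 = {3, 5, 7}  B3 = {3, 5, 6}  B4 = {3, 4, 6}  B5 = {3, 4, 9}  B6 = {2, 3, 9}  B7 = {2, 3, 8}
Tree: B1–B2, B2–B3, B3–B4, B4–B5, B5–B6, B6–B7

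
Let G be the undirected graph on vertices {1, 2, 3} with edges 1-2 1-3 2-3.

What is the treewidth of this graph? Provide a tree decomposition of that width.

With just one bag of size 3, the width is 3 − 1 = 2, so tw(G) ≤ 2. For the lower bound, the 3 vertices {1, 2, 3} are pairwise adjacent, and any tree decomposition puts a clique entirely inside one bag — forcing width ≥ 2. Combining the bounds, tw(G) = 2.

Treewidth 2.
Bags: B1 = {1, 2, 3}
Tree: (single bag)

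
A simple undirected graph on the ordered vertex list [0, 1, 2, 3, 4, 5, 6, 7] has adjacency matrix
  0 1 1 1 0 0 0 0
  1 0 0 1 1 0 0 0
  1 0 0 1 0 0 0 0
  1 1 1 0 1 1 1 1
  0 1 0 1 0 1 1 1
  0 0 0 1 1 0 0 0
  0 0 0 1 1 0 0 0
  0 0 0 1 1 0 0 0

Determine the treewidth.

2

A width-2 tree decomposition is:
Bags: B1 = {0, 1, 3}  B2 = {1, 3, 4}  B3 = {3, 4, 6}  B4 = {3, 4, 7}  B5 = {0, 2, 3}  B6 = {3, 4, 5}
Tree: B1–B2, B2–B3, B2–B4, B1–B5, B3–B6
Each bag holds 3 vertices, so the decomposition has width 2, which upper-bounds the treewidth. Conversely, {0, 1, 3} is a clique of size 3, and the vertices of any clique must share a bag in every tree decomposition; so some bag has ≥ 3 vertices and tw(G) ≥ 2. Hence tw(G) = 2 exactly.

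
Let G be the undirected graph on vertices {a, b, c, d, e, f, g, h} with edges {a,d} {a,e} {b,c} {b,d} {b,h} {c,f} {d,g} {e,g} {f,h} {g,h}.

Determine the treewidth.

A width-2 tree decomposition is:
Bags: B1 = {b, c, f}  B2 = {b, f, h}  B3 = {b, d, h}  B4 = {d, g, h}  B5 = {a, d, g}  B6 = {a, e, g}
Tree: B1–B2, B2–B3, B3–B4, B4–B5, B5–B6
Every bag has size at most 3, so the width is 3 − 1 = 2 and tw(G) ≤ 2. The edges c–f–h–b–c form a cycle, so G is not a tree and its treewidth is at least 2. Combining the bounds, tw(G) = 2.

2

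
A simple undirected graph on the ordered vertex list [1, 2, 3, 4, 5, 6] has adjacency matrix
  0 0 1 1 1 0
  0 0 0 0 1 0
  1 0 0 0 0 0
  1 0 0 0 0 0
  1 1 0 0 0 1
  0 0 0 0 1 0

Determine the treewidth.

1

A width-1 tree decomposition is:
Bags: B1 = {1, 4}  B2 = {1, 3}  B3 = {1, 5}  B4 = {2, 5}  B5 = {5, 6}
Tree: B1–B2, B1–B3, B3–B4, B3–B5
The largest bag has 2 vertices, giving width 1; this decomposition certifies tw(G) ≤ 1. Any graph with an edge has treewidth ≥ 1, and G has the edge 4–1. The upper and lower bounds meet at 1, so that is the treewidth.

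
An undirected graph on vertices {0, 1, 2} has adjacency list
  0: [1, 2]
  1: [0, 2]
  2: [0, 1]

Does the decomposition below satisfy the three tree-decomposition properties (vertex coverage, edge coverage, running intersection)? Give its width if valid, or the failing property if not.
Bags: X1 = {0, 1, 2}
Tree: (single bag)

Yes; width 2.

Every vertex of G appears in some bag (union = {0, 1, 2}); every edge is covered by a bag; and for each vertex v the set of bags containing v is connected in the bag tree. The decomposition is therefore valid. The largest bag has 3 vertices, so the width is 2.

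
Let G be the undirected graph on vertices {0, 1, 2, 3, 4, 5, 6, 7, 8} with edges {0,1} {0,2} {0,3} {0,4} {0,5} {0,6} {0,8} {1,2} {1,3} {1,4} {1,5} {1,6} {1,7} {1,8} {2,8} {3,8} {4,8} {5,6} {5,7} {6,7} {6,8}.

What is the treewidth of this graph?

3

A width-3 tree decomposition is:
Bags: B1 = {0, 1, 6, 8}  B2 = {0, 1, 5, 6}  B3 = {1, 5, 6, 7}  B4 = {0, 1, 3, 8}  B5 = {0, 1, 2, 8}  B6 = {0, 1, 4, 8}
Tree: B1–B2, B2–B3, B1–B4, B1–B5, B4–B6
Every bag has size at most 4, so the width is 4 − 1 = 3 and tw(G) ≤ 3. Conversely, {0, 1, 2, 8} is a clique of size 4, and the vertices of any clique must share a bag in every tree decomposition; so some bag has ≥ 4 vertices and tw(G) ≥ 3. Combining the bounds, tw(G) = 3.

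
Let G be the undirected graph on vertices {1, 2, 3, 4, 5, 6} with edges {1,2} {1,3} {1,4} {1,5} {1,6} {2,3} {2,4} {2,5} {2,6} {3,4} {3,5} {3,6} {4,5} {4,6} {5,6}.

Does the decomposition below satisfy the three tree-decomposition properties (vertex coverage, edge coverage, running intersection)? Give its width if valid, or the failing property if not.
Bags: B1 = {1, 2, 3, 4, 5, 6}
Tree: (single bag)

Yes; width 5.

Every vertex of G appears in some bag (union = {1, 2, 3, 4, 5, 6}); every edge is covered by a bag; and for each vertex v the set of bags containing v is connected in the bag tree. The decomposition is therefore valid. The largest bag has 6 vertices, so the width is 5.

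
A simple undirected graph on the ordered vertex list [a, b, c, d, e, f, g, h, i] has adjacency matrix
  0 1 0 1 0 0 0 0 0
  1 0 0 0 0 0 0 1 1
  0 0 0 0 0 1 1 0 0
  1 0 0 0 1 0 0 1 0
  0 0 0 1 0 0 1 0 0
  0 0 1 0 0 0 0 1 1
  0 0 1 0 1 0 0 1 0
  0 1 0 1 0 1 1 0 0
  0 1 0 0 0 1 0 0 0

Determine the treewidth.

3

A width-3 tree decomposition is:
Bags: B1 = {c, d, e, g}  B2 = {c, d, g, h}  B3 = {c, d, f, h}  B4 = {a, d, f, h}  B5 = {a, b, f, h}  B6 = {a, b, f, i}
Tree: B1–B2, B2–B3, B3–B4, B4–B5, B5–B6
The largest bag has 4 vertices, giving width 3; this decomposition certifies tw(G) ≤ 3. For the lower bound: the 4 vertex sets {c,e,g}, {d}, {h}, {a,b,f,i} are disjoint, each induces a connected subgraph, and every pair is joined by at least one edge of G. Contracting each set to a single vertex therefore yields K_{4} as a minor, and since treewidth is minor-monotone, tw(G) ≥ tw(K_{4}) = 3. Hence tw(G) = 3 exactly.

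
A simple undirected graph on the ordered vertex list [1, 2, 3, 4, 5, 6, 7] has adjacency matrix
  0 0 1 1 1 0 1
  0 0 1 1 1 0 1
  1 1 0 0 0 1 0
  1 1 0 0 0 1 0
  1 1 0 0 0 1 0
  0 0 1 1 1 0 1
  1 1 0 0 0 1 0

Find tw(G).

3

A width-3 tree decomposition is:
Bags: B1 = {1, 2, 6, 7}  B2 = {1, 2, 5, 6}  B3 = {1, 2, 3, 6}  B4 = {1, 2, 4, 6}
Tree: B1–B2, B2–B3, B3–B4
Each bag holds 4 vertices, so the decomposition has width 3, which upper-bounds the treewidth. For the lower bound: the 4 vertex sets {6,7}, {1,5}, {2}, {3} are disjoint, each induces a connected subgraph, and every pair is joined by at least one edge of G. Contracting each set to a single vertex therefore yields K_{4} as a minor, and since treewidth is minor-monotone, tw(G) ≥ tw(K_{4}) = 3. The upper and lower bounds meet at 3, so that is the treewidth.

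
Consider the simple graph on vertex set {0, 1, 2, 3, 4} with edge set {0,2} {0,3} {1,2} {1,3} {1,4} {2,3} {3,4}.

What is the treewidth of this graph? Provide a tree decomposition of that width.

Each bag holds 3 vertices, so the decomposition has width 2, which upper-bounds the treewidth. On the other hand G contains the 3-clique {0, 2, 3}. A clique must lie in a single bag of any decomposition, so no decomposition can have width below 2. Combining the bounds, tw(G) = 2.

Treewidth 2.
One such decomposition:
Bags: B1 = {1, 2, 3}  B2 = {0, 2, 3}  B3 = {1, 3, 4}
Tree: B1–B2, B1–B3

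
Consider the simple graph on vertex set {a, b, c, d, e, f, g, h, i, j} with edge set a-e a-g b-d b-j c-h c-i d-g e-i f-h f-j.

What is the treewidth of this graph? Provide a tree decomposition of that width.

Treewidth 2.
One optimal decomposition is:
Bags: B1 = {c, f, h}  B2 = {c, f, j}  B3 = {b, c, j}  B4 = {b, c, d}  B5 = {c, d, g}  B6 = {a, c, g}  B7 = {a, c, e}  B8 = {c, e, i}
Tree: B1–B2, B2–B3, B3–B4, B4–B5, B5–B6, B6–B7, B7–B8

Every bag has size at most 3, so the width is 3 − 1 = 2 and tw(G) ≤ 2. For the lower bound, G contains the cycle c–h–f–j–b–d–g–a–e–i–c, so G is not a forest; only forests have treewidth ≤ 1, hence tw(G) ≥ 2. The upper and lower bounds meet at 2, so that is the treewidth.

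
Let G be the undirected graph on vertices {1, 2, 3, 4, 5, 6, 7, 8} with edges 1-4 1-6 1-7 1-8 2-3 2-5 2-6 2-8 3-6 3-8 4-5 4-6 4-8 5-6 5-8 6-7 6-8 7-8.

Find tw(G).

A width-3 tree decomposition is:
Bags: B1 = {4, 5, 6, 8}  B2 = {2, 5, 6, 8}  B3 = {2, 3, 6, 8}  B4 = {1, 4, 6, 8}  B5 = {1, 6, 7, 8}
Tree: B1–B2, B2–B3, B1–B4, B4–B5
Each bag holds 4 vertices, so the decomposition has width 3, which upper-bounds the treewidth. For the lower bound, the 4 vertices {1, 4, 6, 8} are pairwise adjacent, and any tree decomposition puts a clique entirely inside one bag — forcing width ≥ 3. Hence tw(G) = 3 exactly.

3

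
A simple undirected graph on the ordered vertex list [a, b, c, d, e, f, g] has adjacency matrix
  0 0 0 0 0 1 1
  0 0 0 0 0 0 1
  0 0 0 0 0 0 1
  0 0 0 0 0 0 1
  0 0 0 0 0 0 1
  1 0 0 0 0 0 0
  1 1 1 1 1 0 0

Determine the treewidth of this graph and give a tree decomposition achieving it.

Every bag has size at most 2, so the width is 2 − 1 = 1 and tw(G) ≤ 1. Since G has at least one edge (e.g. g–e), it is not an edgeless graph, so tw(G) ≥ 1. Combining the bounds, tw(G) = 1.

Treewidth 1.
One such decomposition:
Bags: B1 = {e, g}  B2 = {b, g}  B3 = {d, g}  B4 = {a, g}  B5 = {a, f}  B6 = {c, g}
Tree: B1–B2, B1–B3, B2–B4, B4–B5, B4–B6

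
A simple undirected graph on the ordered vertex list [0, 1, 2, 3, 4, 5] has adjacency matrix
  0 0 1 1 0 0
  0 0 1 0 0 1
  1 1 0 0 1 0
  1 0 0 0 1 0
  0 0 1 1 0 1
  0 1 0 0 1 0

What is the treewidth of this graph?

2

A width-2 tree decomposition is:
Bags: B1 = {1, 2, 5}  B2 = {2, 4, 5}  B3 = {0, 2, 4}  B4 = {0, 3, 4}
Tree: B1–B2, B2–B3, B3–B4
The largest bag has 3 vertices, giving width 2; this decomposition certifies tw(G) ≤ 2. Since 1–5–4–2–1 is a cycle in G, G is not acyclic. Forests are exactly the graphs of treewidth ≤ 1, so tw(G) ≥ 2. Combining the bounds, tw(G) = 2.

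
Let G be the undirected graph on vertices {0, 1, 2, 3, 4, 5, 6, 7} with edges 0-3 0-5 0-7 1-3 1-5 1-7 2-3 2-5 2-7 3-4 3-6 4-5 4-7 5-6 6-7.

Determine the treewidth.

A width-3 tree decomposition is:
Bags: B1 = {2, 3, 5, 7}  B2 = {1, 3, 5, 7}  B3 = {3, 4, 5, 7}  B4 = {3, 5, 6, 7}  B5 = {0, 3, 5, 7}
Tree: B1–B2, B2–B3, B3–B4, B4–B5
The largest bag has 4 vertices, giving width 3; this decomposition certifies tw(G) ≤ 3. For the lower bound: the 4 vertex sets {2,5}, {1,3}, {7}, {4} are disjoint, each induces a connected subgraph, and every pair is joined by at least one edge of G. Contracting each set to a single vertex therefore yields K_{4} as a minor, and since treewidth is minor-monotone, tw(G) ≥ tw(K_{4}) = 3. The upper and lower bounds meet at 3, so that is the treewidth.

3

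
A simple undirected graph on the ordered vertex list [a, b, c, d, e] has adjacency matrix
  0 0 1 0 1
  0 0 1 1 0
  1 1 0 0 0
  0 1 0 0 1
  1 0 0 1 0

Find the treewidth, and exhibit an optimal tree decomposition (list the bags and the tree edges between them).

The largest bag has 3 vertices, giving width 2; this decomposition certifies tw(G) ≤ 2. For the lower bound, G contains the cycle b–d–e–a–c–b, so G is not a forest; only forests have treewidth ≤ 1, hence tw(G) ≥ 2. Hence tw(G) = 2 exactly.

Treewidth 2.
One optimal decomposition is:
Bags: B1 = {b, d, e}  B2 = {a, b, e}  B3 = {a, b, c}
Tree: B1–B2, B2–B3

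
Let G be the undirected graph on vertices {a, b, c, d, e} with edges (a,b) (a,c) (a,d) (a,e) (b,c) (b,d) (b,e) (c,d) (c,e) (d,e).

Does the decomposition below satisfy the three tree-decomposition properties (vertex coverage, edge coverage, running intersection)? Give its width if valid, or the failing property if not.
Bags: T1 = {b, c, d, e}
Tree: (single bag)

A tree decomposition must satisfy three properties: every vertex lies in some bag; for every edge, both endpoints lie together in some bag; and for every vertex, the bags containing it form a connected subtree. Here vertex a appears in no bag, so the decomposition is invalid.

No — vertex a appears in no bag.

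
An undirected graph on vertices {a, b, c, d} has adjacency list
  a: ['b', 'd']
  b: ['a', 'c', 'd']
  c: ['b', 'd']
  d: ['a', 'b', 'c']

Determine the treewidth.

2

A width-2 tree decomposition is:
Bags: B1 = {b, c, d}  B2 = {a, b, d}
Tree: B1–B2
The largest bag has 3 vertices, giving width 2; this decomposition certifies tw(G) ≤ 2. On the other hand G contains the 3-clique {b, c, d}. A clique must lie in a single bag of any decomposition, so no decomposition can have width below 2. Therefore the treewidth is 2.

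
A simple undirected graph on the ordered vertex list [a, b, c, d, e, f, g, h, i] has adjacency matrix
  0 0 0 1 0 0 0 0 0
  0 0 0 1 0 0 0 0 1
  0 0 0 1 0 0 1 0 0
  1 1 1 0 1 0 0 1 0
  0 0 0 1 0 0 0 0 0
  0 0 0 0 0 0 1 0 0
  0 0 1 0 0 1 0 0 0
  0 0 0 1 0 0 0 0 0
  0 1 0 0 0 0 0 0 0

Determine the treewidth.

1

A width-1 tree decomposition is:
Bags: B1 = {d, h}  B2 = {a, d}  B3 = {c, d}  B4 = {b, d}  B5 = {d, e}  B6 = {b, i}  B7 = {c, g}  B8 = {f, g}
Tree: B1–B2, B2–B3, B3–B4, B4–B5, B4–B6, B3–B7, B7–B8
Each bag holds 2 vertices, so the decomposition has width 1, which upper-bounds the treewidth. G has an edge, so its treewidth is at least 1. Therefore the treewidth is 1.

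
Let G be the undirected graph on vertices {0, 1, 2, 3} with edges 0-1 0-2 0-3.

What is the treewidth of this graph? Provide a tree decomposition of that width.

Treewidth 1.
One such decomposition:
Bags: B1 = {0, 2}  B2 = {0, 1}  B3 = {0, 3}
Tree: B1–B2, B1–B3

The largest bag has 2 vertices, giving width 1; this decomposition certifies tw(G) ≤ 1. Any graph with an edge has treewidth ≥ 1, and G has the edge 0–2. Combining the bounds, tw(G) = 1.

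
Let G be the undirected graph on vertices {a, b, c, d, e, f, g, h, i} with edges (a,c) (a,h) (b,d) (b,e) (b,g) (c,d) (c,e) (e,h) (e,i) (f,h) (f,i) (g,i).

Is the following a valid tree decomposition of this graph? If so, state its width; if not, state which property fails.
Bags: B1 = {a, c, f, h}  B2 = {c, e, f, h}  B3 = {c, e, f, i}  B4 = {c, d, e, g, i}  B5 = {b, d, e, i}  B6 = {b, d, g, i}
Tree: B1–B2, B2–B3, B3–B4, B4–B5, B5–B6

No — bags containing vertex g are not connected in the tree.

A tree decomposition must satisfy three properties: every vertex lies in some bag; for every edge, both endpoints lie together in some bag; and for every vertex, the bags containing it form a connected subtree. Here bags containing vertex g are not connected in the tree, so the decomposition is invalid.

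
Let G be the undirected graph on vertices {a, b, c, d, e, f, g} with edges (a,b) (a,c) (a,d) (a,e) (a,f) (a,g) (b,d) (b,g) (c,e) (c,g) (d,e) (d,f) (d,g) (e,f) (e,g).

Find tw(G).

3

A width-3 tree decomposition is:
Bags: B1 = {a, c, e, g}  B2 = {a, d, e, g}  B3 = {a, b, d, g}  B4 = {a, d, e, f}
Tree: B1–B2, B2–B3, B2–B4
Each bag holds 4 vertices, so the decomposition has width 3, which upper-bounds the treewidth. For the lower bound, the 4 vertices {a, d, e, g} are pairwise adjacent, and any tree decomposition puts a clique entirely inside one bag — forcing width ≥ 3. Combining the bounds, tw(G) = 3.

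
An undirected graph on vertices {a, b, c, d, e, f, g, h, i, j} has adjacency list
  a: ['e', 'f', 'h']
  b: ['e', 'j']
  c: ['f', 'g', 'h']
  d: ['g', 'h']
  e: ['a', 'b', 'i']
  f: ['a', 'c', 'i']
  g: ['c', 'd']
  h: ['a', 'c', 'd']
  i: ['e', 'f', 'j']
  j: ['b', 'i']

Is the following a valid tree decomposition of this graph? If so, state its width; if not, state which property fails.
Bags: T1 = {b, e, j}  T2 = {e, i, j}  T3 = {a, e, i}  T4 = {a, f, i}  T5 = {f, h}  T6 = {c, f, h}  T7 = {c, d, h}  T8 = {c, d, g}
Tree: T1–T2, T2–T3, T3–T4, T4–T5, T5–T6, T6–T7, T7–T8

No — edge (a,h) lies in no bag.

A tree decomposition must satisfy three properties: every vertex lies in some bag; for every edge, both endpoints lie together in some bag; and for every vertex, the bags containing it form a connected subtree. Here edge (a,h) lies in no bag, so the decomposition is invalid.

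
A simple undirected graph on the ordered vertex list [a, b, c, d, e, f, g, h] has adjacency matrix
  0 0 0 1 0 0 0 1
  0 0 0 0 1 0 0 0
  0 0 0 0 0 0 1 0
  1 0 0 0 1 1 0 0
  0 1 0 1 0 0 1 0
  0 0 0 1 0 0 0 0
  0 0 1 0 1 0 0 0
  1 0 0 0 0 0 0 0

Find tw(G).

1

A width-1 tree decomposition is:
Bags: B1 = {b, e}  B2 = {e, g}  B3 = {d, e}  B4 = {a, d}  B5 = {a, h}  B6 = {d, f}  B7 = {c, g}
Tree: B1–B2, B1–B3, B3–B4, B4–B5, B3–B6, B2–B7
Every bag has size at most 2, so the width is 2 − 1 = 1 and tw(G) ≤ 1. Any graph with an edge has treewidth ≥ 1, and G has the edge b–e. Combining the bounds, tw(G) = 1.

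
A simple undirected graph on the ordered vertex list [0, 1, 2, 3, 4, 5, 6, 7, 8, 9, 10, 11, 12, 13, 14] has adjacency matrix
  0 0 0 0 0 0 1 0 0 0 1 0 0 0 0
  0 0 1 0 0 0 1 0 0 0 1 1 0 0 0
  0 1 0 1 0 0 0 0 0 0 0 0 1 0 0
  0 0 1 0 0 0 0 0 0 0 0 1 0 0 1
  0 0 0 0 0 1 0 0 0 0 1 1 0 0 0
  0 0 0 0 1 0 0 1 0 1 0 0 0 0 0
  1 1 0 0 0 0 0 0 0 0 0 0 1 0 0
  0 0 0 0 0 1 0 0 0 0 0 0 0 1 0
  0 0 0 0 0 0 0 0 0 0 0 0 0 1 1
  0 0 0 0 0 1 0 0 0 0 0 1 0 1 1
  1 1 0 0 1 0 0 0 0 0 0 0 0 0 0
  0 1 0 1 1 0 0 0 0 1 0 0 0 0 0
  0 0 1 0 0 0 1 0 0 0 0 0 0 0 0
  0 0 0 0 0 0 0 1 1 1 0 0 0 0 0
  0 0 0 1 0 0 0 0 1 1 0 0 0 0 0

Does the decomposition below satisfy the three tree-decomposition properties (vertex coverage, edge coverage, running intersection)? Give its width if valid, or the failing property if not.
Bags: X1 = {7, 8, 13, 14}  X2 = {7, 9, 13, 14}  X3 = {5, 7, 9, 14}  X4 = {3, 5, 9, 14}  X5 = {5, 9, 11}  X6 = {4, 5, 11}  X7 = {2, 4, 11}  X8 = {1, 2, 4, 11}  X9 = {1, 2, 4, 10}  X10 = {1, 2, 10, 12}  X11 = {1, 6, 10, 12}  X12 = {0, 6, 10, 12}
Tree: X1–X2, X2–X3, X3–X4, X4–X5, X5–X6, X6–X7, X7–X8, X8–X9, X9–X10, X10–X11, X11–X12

No — edge (3,11) lies in no bag.

A tree decomposition must satisfy three properties: every vertex lies in some bag; for every edge, both endpoints lie together in some bag; and for every vertex, the bags containing it form a connected subtree. Here edge (3,11) lies in no bag, so the decomposition is invalid.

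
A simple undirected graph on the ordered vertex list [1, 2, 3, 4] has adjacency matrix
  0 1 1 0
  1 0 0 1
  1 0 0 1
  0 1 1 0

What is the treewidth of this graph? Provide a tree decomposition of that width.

Each bag holds 3 vertices, so the decomposition has width 2, which upper-bounds the treewidth. Since 3–1–2–4–3 is a cycle in G, G is not acyclic. Forests are exactly the graphs of treewidth ≤ 1, so tw(G) ≥ 2. Combining the bounds, tw(G) = 2.

Treewidth 2.
Bags: B1 = {1, 2, 3}  B2 = {2, 3, 4}
Tree: B1–B2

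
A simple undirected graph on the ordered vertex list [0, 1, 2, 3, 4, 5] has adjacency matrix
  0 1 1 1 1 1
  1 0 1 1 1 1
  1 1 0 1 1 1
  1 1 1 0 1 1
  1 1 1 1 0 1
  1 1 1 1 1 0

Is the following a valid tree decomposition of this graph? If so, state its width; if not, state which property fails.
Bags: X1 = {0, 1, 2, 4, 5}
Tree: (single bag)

No — vertex 3 appears in no bag.

A tree decomposition must satisfy three properties: every vertex lies in some bag; for every edge, both endpoints lie together in some bag; and for every vertex, the bags containing it form a connected subtree. Here vertex 3 appears in no bag, so the decomposition is invalid.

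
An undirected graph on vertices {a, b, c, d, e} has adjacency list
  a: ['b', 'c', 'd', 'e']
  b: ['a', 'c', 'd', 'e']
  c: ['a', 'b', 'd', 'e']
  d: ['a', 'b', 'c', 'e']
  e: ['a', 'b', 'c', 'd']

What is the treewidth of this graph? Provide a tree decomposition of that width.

Treewidth 4.
Bags: B1 = {a, b, c, d, e}
Tree: (single bag)

A single bag containing all 5 vertices is trivially a valid decomposition of width 4. For the lower bound, the 5 vertices {a, b, c, d, e} are pairwise adjacent, and any tree decomposition puts a clique entirely inside one bag — forcing width ≥ 4. Combining the bounds, tw(G) = 4.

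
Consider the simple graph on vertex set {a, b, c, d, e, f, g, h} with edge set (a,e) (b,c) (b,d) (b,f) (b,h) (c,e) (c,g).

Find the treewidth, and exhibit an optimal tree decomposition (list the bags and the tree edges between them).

Treewidth 1.
One optimal decomposition is:
Bags: B1 = {b, f}  B2 = {b, c}  B3 = {c, e}  B4 = {b, d}  B5 = {c, g}  B6 = {a, e}  B7 = {b, h}
Tree: B1–B2, B2–B3, B1–B4, B3–B5, B3–B6, B4–B7

Each bag holds 2 vertices, so the decomposition has width 1, which upper-bounds the treewidth. Any graph with an edge has treewidth ≥ 1, and G has the edge b–f. The upper and lower bounds meet at 1, so that is the treewidth.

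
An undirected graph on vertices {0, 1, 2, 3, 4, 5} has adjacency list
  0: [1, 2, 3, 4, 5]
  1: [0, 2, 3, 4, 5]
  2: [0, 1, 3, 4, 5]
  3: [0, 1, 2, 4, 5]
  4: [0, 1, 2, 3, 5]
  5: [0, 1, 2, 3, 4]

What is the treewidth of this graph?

5

A width-5 tree decomposition is:
Bags: B1 = {0, 1, 2, 3, 4, 5}
Tree: (single bag)
A single bag containing all 6 vertices is trivially a valid decomposition of width 5. Conversely, {0, 1, 2, 3, 4, 5} is a clique of size 6, and the vertices of any clique must share a bag in every tree decomposition; so some bag has ≥ 6 vertices and tw(G) ≥ 5. Hence tw(G) = 5 exactly.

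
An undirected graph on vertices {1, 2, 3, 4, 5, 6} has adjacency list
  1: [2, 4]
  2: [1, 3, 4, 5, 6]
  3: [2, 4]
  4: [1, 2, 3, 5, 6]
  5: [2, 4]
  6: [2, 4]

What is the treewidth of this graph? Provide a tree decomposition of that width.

The largest bag has 3 vertices, giving width 2; this decomposition certifies tw(G) ≤ 2. For the lower bound, the 3 vertices {1, 2, 4} are pairwise adjacent, and any tree decomposition puts a clique entirely inside one bag — forcing width ≥ 2. Hence tw(G) = 2 exactly.

Treewidth 2.
Bags: B1 = {1, 2, 4}  B2 = {2, 4, 6}  B3 = {2, 3, 4}  B4 = {2, 4, 5}
Tree: B1–B2, B2–B3, B2–B4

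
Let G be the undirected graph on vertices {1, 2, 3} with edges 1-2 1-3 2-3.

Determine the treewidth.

A width-2 tree decomposition is:
Bags: B1 = {1, 2, 3}
Tree: (single bag)
A single bag containing all 3 vertices is trivially a valid decomposition of width 2. On the other hand G contains the 3-clique {1, 2, 3}. A clique must lie in a single bag of any decomposition, so no decomposition can have width below 2. Hence tw(G) = 2 exactly.

2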